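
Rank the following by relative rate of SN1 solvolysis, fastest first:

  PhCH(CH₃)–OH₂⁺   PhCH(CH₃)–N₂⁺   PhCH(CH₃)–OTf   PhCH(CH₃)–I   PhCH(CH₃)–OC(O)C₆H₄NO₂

PhCH(CH₃)–N₂⁺ > PhCH(CH₃)–OTf > PhCH(CH₃)–I > PhCH(CH₃)–OH₂⁺ > PhCH(CH₃)–OC(O)C₆H₄NO₂

Same R in every case — rank the leaving groups.
Rank by basicity of the departing species: weakest base leaves most easily.
PhCH(CH₃)–N₂⁺ loses N₂: no meaningful conjugate acid; N₂ departs as an exceptionally stable neutral molecule
PhCH(CH₃)–OTf loses OTf⁻: pKₐ(CF₃SO₃H (triflic acid)) ≈ -14
PhCH(CH₃)–I loses I⁻: pKₐ(HI) ≈ -10
PhCH(CH₃)–OH₂⁺ loses H₂O: pKₐ(H₃O⁺) ≈ -1.7
PhCH(CH₃)–OC(O)C₆H₄NO₂ loses p-O₂N–C₆H₄–COO⁻: pKₐ(p-nitrobenzoic acid) ≈ 3.4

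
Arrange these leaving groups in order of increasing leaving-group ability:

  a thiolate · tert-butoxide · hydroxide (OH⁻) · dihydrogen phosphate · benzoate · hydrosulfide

dihydrogen phosphate: pKₐ(H₃PO₄) ≈ 2.1 — moderate base; biological leaving group after further activation
benzoate: pKₐ(C₆H₅COOH) ≈ 4.2 — aryl carboxylate
hydrosulfide: pKₐ(H₂S) ≈ 7
a thiolate: pKₐ(RSH (a thiol)) ≈ 10.5
hydroxide (OH⁻): pKₐ(H₂O) ≈ 15.7 — strong base; essentially never leaves without prior activation
tert-butoxide: pKₐ(t-BuOH) ≈ 18
Reversing gives the worst-to-best order requested.

tert-butoxide < hydroxide (OH⁻) < a thiolate < hydrosulfide < benzoate < dihydrogen phosphate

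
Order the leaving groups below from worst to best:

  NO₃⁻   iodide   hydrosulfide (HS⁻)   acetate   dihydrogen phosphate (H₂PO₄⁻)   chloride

Leaving-group ability tracks the stability of the departed species; conjugate-acid pKₐ is the usual yardstick (lower pKₐ → better LG).
iodide: pKₐ(HI) ≈ -10
chloride: pKₐ(HCl) ≈ -7 — moderately weak base
NO₃⁻: pKₐ(HNO₃) ≈ -1.3 — resonance-delocalised over three oxygens
dihydrogen phosphate (H₂PO₄⁻): pKₐ(H₃PO₄) ≈ 2.1 — moderate base; biological leaving group after further activation
acetate: pKₐ(CH₃COOH) ≈ 4.8 — resonance-stabilised but still a weak base
hydrosulfide (HS⁻): pKₐ(H₂S) ≈ 7
Listed from poorest to best leaving group as asked.

hydrosulfide (HS⁻) < acetate < dihydrogen phosphate (H₂PO₄⁻) < NO₃⁻ < chloride < iodide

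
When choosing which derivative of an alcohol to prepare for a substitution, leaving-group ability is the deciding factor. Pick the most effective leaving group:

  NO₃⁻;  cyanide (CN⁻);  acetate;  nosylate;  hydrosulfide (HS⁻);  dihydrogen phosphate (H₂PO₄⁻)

Rank by basicity of the departing species: weakest base leaves most easily.
nosylate: pKₐ(p-O₂NC₆H₄SO₃H) ≈ -3.5
NO₃⁻: pKₐ(HNO₃) ≈ -1.3
dihydrogen phosphate (H₂PO₄⁻): pKₐ(H₃PO₄) ≈ 2.1
acetate: pKₐ(CH₃COOH) ≈ 4.8
hydrosulfide (HS⁻): pKₐ(H₂S) ≈ 7
cyanide (CN⁻): pKₐ(HCN) ≈ 9.2

nosylate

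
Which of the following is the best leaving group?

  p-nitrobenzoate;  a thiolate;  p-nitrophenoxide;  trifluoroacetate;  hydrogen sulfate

The more stable X⁻ (or X) is on its own — i.e. the weaker a base it is — the better a leaving group it makes.
hydrogen sulfate: pKₐ(H₂SO₄) ≈ -3
trifluoroacetate: pKₐ(CF₃COOH) ≈ 0.2
p-nitrobenzoate: pKₐ(p-nitrobenzoic acid) ≈ 3.4
p-nitrophenoxide: pKₐ(p-nitrophenol) ≈ 7.2
a thiolate: pKₐ(RSH (a thiol)) ≈ 10.5

hydrogen sulfate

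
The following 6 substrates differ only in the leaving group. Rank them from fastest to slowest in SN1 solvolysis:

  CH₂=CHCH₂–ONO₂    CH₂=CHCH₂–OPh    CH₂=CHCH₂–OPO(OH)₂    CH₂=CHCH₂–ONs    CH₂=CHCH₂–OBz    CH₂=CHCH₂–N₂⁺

The skeletons are identical, so relative rate is governed entirely by leaving-group ability.
The more stable X⁻ (or X) is on its own — i.e. the weaker a base it is — the better a leaving group it makes.
CH₂=CHCH₂–N₂⁺ loses N₂: no meaningful conjugate acid; N₂ departs as an exceptionally stable neutral molecule
CH₂=CHCH₂–ONs loses ONs⁻: pKₐ(p-O₂NC₆H₄SO₃H) ≈ -3.5
CH₂=CHCH₂–ONO₂ loses NO₃⁻: pKₐ(HNO₃) ≈ -1.3
CH₂=CHCH₂–OPO(OH)₂ loses H₂PO₄⁻: pKₐ(H₃PO₄) ≈ 2.1
CH₂=CHCH₂–OBz loses PhCOO⁻: pKₐ(C₆H₅COOH) ≈ 4.2
CH₂=CHCH₂–OPh loses PhO⁻: pKₐ(C₆H₅OH (phenol)) ≈ 10

CH₂=CHCH₂–N₂⁺ > CH₂=CHCH₂–ONs > CH₂=CHCH₂–ONO₂ > CH₂=CHCH₂–OPO(OH)₂ > CH₂=CHCH₂–OBz > CH₂=CHCH₂–OPh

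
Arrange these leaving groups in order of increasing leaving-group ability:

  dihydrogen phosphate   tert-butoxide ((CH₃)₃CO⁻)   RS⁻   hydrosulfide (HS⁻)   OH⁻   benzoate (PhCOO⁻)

The more stable X⁻ (or X) is on its own — i.e. the weaker a base it is — the better a leaving group it makes.
dihydrogen phosphate: pKₐ(H₃PO₄) ≈ 2.1
benzoate (PhCOO⁻): pKₐ(C₆H₅COOH) ≈ 4.2
hydrosulfide (HS⁻): pKₐ(H₂S) ≈ 7
RS⁻: pKₐ(RSH (a thiol)) ≈ 10.5
OH⁻: pKₐ(H₂O) ≈ 15.7
tert-butoxide ((CH₃)₃CO⁻): pKₐ(t-BuOH) ≈ 18
The question asks for worst first, so the sequence is read in increasing leaving-group ability.

tert-butoxide ((CH₃)₃CO⁻) < OH⁻ < RS⁻ < hydrosulfide (HS⁻) < benzoate (PhCOO⁻) < dihydrogen phosphate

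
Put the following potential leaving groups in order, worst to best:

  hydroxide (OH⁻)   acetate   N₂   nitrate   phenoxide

hydroxide (OH⁻) < phenoxide < acetate < nitrate < N₂

A good leaving group is a weak base: the lower the pKₐ of its conjugate acid, the more readily it departs.
N₂: no meaningful conjugate acid; N₂ departs as an exceptionally stable neutral molecule
nitrate: pKₐ(HNO₃) ≈ -1.3
acetate: pKₐ(CH₃COOH) ≈ 4.8
phenoxide: pKₐ(C₆H₅OH (phenol)) ≈ 10
hydroxide (OH⁻): pKₐ(H₂O) ≈ 15.7
Listed from poorest to best leaving group as asked.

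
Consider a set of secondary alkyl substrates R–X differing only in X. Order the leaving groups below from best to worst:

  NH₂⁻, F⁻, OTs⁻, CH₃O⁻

OTs⁻ > F⁻ > CH₃O⁻ > NH₂⁻

OTs⁻: pKₐ(p-CH₃C₆H₄SO₃H (TsOH)) ≈ -2.8
F⁻: pKₐ(HF) ≈ 3.2
CH₃O⁻: pKₐ(CH₃OH) ≈ 15.5
NH₂⁻: pKₐ(NH₃) ≈ 38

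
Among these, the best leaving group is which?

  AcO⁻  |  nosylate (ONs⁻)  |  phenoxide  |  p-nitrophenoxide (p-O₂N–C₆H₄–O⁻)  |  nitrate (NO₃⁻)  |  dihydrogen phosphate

nosylate (ONs⁻)

The more stable X⁻ (or X) is on its own — i.e. the weaker a base it is — the better a leaving group it makes.
nosylate (ONs⁻): pKₐ(p-O₂NC₆H₄SO₃H) ≈ -3.5
nitrate (NO₃⁻): pKₐ(HNO₃) ≈ -1.3
dihydrogen phosphate: pKₐ(H₃PO₄) ≈ 2.1
AcO⁻: pKₐ(CH₃COOH) ≈ 4.8
p-nitrophenoxide (p-O₂N–C₆H₄–O⁻): pKₐ(p-nitrophenol) ≈ 7.2
phenoxide: pKₐ(C₆H₅OH (phenol)) ≈ 10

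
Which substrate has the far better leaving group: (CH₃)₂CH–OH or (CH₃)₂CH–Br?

From (CH₃)₂CH–OH the departing group would be OH⁻ (pKₐ(H₂O) ≈ 15.7). Strong base; essentially never leaves without prior activation.
From (CH₃)₂CH–Br the leaving group is Br⁻ (pKₐ(HBr) ≈ -9). Weak base; good leaving group.
(In practice (CH₃)₂CH–Br is made from (CH₃)₂CH–OH by treatment with PBr₃, replacing the hydroxyl with bromide.)

(CH₃)₂CH–Br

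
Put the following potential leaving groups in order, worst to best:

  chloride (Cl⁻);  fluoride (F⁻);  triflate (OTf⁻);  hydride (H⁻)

hydride (H⁻) < fluoride (F⁻) < chloride (Cl⁻) < triflate (OTf⁻)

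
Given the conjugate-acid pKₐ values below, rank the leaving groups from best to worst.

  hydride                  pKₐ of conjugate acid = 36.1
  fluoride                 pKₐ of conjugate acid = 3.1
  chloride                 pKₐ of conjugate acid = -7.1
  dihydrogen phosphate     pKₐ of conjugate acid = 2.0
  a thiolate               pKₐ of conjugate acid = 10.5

Lower conjugate-acid pKₐ ⇒ weaker base ⇒ better leaving group.
Sorting by the given values: chloride (-7.1), dihydrogen phosphate (2.0), fluoride (3.1), a thiolate (10.5), hydride (36.1).

chloride > dihydrogen phosphate > fluoride > a thiolate > hydride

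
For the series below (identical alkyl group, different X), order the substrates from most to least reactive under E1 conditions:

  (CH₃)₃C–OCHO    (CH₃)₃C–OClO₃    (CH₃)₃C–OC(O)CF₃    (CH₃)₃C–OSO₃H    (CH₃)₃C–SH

(CH₃)₃C–OClO₃ > (CH₃)₃C–OSO₃H > (CH₃)₃C–OC(O)CF₃ > (CH₃)₃C–OCHO > (CH₃)₃C–SH

Same R in every case — rank the leaving groups.
The more stable X⁻ (or X) is on its own — i.e. the weaker a base it is — the better a leaving group it makes.
(CH₃)₃C–OClO₃ loses ClO₄⁻: pKₐ(HClO₄) ≈ -10
(CH₃)₃C–OSO₃H loses HSO₄⁻: pKₐ(H₂SO₄) ≈ -3
(CH₃)₃C–OC(O)CF₃ loses CF₃COO⁻: pKₐ(CF₃COOH) ≈ 0.2
(CH₃)₃C–OCHO loses HCOO⁻: pKₐ(HCOOH) ≈ 3.8
(CH₃)₃C–SH loses HS⁻: pKₐ(H₂S) ≈ 7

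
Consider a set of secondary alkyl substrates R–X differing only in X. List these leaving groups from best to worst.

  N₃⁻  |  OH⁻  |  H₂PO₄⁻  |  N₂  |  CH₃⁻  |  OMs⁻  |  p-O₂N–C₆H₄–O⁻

N₂ > OMs⁻ > H₂PO₄⁻ > N₃⁻ > p-O₂N–C₆H₄–O⁻ > OH⁻ > CH₃⁻

Leaving-group ability tracks the stability of the departed species; conjugate-acid pKₐ is the usual yardstick (lower pKₐ → better LG).
N₂: no meaningful conjugate acid; N₂ departs as an exceptionally stable neutral molecule
OMs⁻: pKₐ(CH₃SO₃H (MsOH)) ≈ -1.9 — resonance-delocalised alkanesulfonate
H₂PO₄⁻: pKₐ(H₃PO₄) ≈ 2.1
N₃⁻: pKₐ(HN₃) ≈ 4.7 — linear, resonance-stabilised
p-O₂N–C₆H₄–O⁻: pKₐ(p-nitrophenol) ≈ 7.2
OH⁻: pKₐ(H₂O) ≈ 15.7
CH₃⁻: pKₐ(CH₄) ≈ 48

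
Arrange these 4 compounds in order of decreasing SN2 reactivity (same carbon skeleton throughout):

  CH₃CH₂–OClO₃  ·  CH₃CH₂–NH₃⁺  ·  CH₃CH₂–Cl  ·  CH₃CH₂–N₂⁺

CH₃CH₂–N₂⁺ > CH₃CH₂–OClO₃ > CH₃CH₂–Cl > CH₃CH₂–NH₃⁺

The skeletons are identical, so relative rate is governed entirely by leaving-group ability.
The more stable X⁻ (or X) is on its own — i.e. the weaker a base it is — the better a leaving group it makes.
CH₃CH₂–N₂⁺ loses N₂: no meaningful conjugate acid; N₂ departs as an exceptionally stable neutral molecule
CH₃CH₂–OClO₃ loses ClO₄⁻: pKₐ(HClO₄) ≈ -10
CH₃CH₂–Cl loses Cl⁻: pKₐ(HCl) ≈ -7
CH₃CH₂–NH₃⁺ loses NH₃: pKₐ(NH₄⁺) ≈ 9.2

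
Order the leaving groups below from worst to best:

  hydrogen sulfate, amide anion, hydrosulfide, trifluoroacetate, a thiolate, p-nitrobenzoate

hydrogen sulfate: pKₐ(H₂SO₄) ≈ -3
trifluoroacetate: pKₐ(CF₃COOH) ≈ 0.2
p-nitrobenzoate: pKₐ(p-nitrobenzoic acid) ≈ 3.4
hydrosulfide: pKₐ(H₂S) ≈ 7
a thiolate: pKₐ(RSH (a thiol)) ≈ 10.5
amide anion: pKₐ(NH₃) ≈ 38
Listed from poorest to best leaving group as asked.

amide anion < a thiolate < hydrosulfide < p-nitrobenzoate < trifluoroacetate < hydrogen sulfate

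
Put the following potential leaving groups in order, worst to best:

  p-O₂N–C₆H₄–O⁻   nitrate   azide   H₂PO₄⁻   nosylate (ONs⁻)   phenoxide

phenoxide < p-O₂N–C₆H₄–O⁻ < azide < H₂PO₄⁻ < nitrate < nosylate (ONs⁻)

A good leaving group is a weak base: the lower the pKₐ of its conjugate acid, the more readily it departs.
nosylate (ONs⁻): pKₐ(p-O₂NC₆H₄SO₃H) ≈ -3.5
nitrate: pKₐ(HNO₃) ≈ -1.3
H₂PO₄⁻: pKₐ(H₃PO₄) ≈ 2.1
azide: pKₐ(HN₃) ≈ 4.7
p-O₂N–C₆H₄–O⁻: pKₐ(p-nitrophenol) ≈ 7.2
phenoxide: pKₐ(C₆H₅OH (phenol)) ≈ 10
Listed from poorest to best leaving group as asked.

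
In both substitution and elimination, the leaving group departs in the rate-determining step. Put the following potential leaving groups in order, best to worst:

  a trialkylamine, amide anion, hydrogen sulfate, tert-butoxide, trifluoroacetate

Leaving-group ability tracks the stability of the departed species; conjugate-acid pKₐ is the usual yardstick (lower pKₐ → better LG).
hydrogen sulfate: pKₐ(H₂SO₄) ≈ -3 — conjugate base of a strong mineral acid
trifluoroacetate: pKₐ(CF₃COOH) ≈ 0.2 — strongly electron-withdrawing CF₃ stabilises the carboxylate
a trialkylamine: pKₐ(R'₃NH⁺) ≈ 10.7
tert-butoxide: pKₐ(t-BuOH) ≈ 18
amide anion: pKₐ(NH₃) ≈ 38 — extremely strong base; never a leaving group

hydrogen sulfate > trifluoroacetate > a trialkylamine > tert-butoxide > amide anion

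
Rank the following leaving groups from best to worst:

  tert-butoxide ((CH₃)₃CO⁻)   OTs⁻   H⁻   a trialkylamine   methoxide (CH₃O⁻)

OTs⁻ > a trialkylamine > methoxide (CH₃O⁻) > tert-butoxide ((CH₃)₃CO⁻) > H⁻

The more stable X⁻ (or X) is on its own — i.e. the weaker a base it is — the better a leaving group it makes.
OTs⁻: pKₐ(p-CH₃C₆H₄SO₃H (TsOH)) ≈ -2.8 — resonance-delocalised arenesulfonate
a trialkylamine: pKₐ(R'₃NH⁺) ≈ 10.7
methoxide (CH₃O⁻): pKₐ(CH₃OH) ≈ 15.5
tert-butoxide ((CH₃)₃CO⁻): pKₐ(t-BuOH) ≈ 18 — bulky, strongly basic alkoxide
H⁻: pKₐ(H₂) ≈ 36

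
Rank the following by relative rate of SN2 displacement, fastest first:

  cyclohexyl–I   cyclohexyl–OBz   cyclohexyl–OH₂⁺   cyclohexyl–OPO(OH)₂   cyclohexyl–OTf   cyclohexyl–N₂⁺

cyclohexyl–N₂⁺ > cyclohexyl–OTf > cyclohexyl–I > cyclohexyl–OH₂⁺ > cyclohexyl–OPO(OH)₂ > cyclohexyl–OBz

The skeletons are identical, so relative rate is governed entirely by leaving-group ability.
The more stable X⁻ (or X) is on its own — i.e. the weaker a base it is — the better a leaving group it makes.
cyclohexyl–N₂⁺ loses N₂: no meaningful conjugate acid; N₂ departs as an exceptionally stable neutral molecule
cyclohexyl–OTf loses OTf⁻: pKₐ(CF₃SO₃H (triflic acid)) ≈ -14
cyclohexyl–I loses I⁻: pKₐ(HI) ≈ -10
cyclohexyl–OH₂⁺ loses H₂O: pKₐ(H₃O⁺) ≈ -1.7
cyclohexyl–OPO(OH)₂ loses H₂PO₄⁻: pKₐ(H₃PO₄) ≈ 2.1
cyclohexyl–OBz loses PhCOO⁻: pKₐ(C₆H₅COOH) ≈ 4.2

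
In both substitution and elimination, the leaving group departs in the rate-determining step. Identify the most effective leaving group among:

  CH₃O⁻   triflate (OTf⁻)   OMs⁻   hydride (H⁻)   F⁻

triflate (OTf⁻)

A good leaving group is a weak base: the lower the pKₐ of its conjugate acid, the more readily it departs.
triflate (OTf⁻): pKₐ(CF₃SO₃H (triflic acid)) ≈ -14
OMs⁻: pKₐ(CH₃SO₃H (MsOH)) ≈ -1.9
F⁻: pKₐ(HF) ≈ 3.2
CH₃O⁻: pKₐ(CH₃OH) ≈ 15.5
hydride (H⁻): pKₐ(H₂) ≈ 36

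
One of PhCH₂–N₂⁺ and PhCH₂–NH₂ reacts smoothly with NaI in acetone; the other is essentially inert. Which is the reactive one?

From PhCH₂–NH₂ the departing group would be NH₂⁻ (pKₐ(NH₃) ≈ 38). Extremely strong base; never a leaving group.
From PhCH₂–N₂⁺ the leaving group is N₂ (no meaningful conjugate acid; N₂ departs as an exceptionally stable neutral molecule).
(In practice PhCH₂–N₂⁺ is made from PhCH₂–NH₂ by diazotisation (NaNO₂ / HCl, 0 °C), generating a diazonium salt that expels N₂.)

PhCH₂–N₂⁺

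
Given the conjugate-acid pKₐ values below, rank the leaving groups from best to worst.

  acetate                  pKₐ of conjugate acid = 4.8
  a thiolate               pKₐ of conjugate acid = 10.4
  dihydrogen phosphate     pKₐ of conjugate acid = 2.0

Lower conjugate-acid pKₐ ⇒ weaker base ⇒ better leaving group.
Sorting by the given values: dihydrogen phosphate (2.0), acetate (4.8), a thiolate (10.4).

dihydrogen phosphate > acetate > a thiolate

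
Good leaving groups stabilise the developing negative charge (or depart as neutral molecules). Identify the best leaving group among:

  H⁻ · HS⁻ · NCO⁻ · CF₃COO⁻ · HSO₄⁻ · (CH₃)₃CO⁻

The more stable X⁻ (or X) is on its own — i.e. the weaker a base it is — the better a leaving group it makes.
HSO₄⁻: pKₐ(H₂SO₄) ≈ -3
CF₃COO⁻: pKₐ(CF₃COOH) ≈ 0.2
NCO⁻: pKₐ(HOCN) ≈ 3.5
HS⁻: pKₐ(H₂S) ≈ 7
(CH₃)₃CO⁻: pKₐ(t-BuOH) ≈ 18
H⁻: pKₐ(H₂) ≈ 36

HSO₄⁻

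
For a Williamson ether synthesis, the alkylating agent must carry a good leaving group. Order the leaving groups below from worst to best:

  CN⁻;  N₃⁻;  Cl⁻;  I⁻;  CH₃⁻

CH₃⁻ < CN⁻ < N₃⁻ < Cl⁻ < I⁻

Leaving-group ability tracks the stability of the departed species; conjugate-acid pKₐ is the usual yardstick (lower pKₐ → better LG).
I⁻: pKₐ(HI) ≈ -10 — large, highly polarisable; very weak base
Cl⁻: pKₐ(HCl) ≈ -7
N₃⁻: pKₐ(HN₃) ≈ 4.7
CN⁻: pKₐ(HCN) ≈ 9.2
CH₃⁻: pKₐ(CH₄) ≈ 48
Reversing gives the worst-to-best order requested.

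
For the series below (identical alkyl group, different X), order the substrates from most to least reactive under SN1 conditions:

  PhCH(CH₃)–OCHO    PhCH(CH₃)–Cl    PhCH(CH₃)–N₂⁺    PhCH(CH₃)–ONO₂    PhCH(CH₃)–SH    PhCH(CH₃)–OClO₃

PhCH(CH₃)–N₂⁺ > PhCH(CH₃)–OClO₃ > PhCH(CH₃)–Cl > PhCH(CH₃)–ONO₂ > PhCH(CH₃)–OCHO > PhCH(CH₃)–SH

The skeletons are identical, so relative rate is governed entirely by leaving-group ability.
Leaving-group ability tracks the stability of the departed species; conjugate-acid pKₐ is the usual yardstick (lower pKₐ → better LG).
PhCH(CH₃)–N₂⁺ loses N₂: no meaningful conjugate acid; N₂ departs as an exceptionally stable neutral molecule
PhCH(CH₃)–OClO₃ loses ClO₄⁻: pKₐ(HClO₄) ≈ -10
PhCH(CH₃)–Cl loses Cl⁻: pKₐ(HCl) ≈ -7
PhCH(CH₃)–ONO₂ loses NO₃⁻: pKₐ(HNO₃) ≈ -1.3
PhCH(CH₃)–OCHO loses HCOO⁻: pKₐ(HCOOH) ≈ 3.8
PhCH(CH₃)–SH loses HS⁻: pKₐ(H₂S) ≈ 7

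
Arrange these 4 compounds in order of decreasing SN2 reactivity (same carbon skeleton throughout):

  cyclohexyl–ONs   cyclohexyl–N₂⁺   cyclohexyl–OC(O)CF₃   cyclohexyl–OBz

cyclohexyl–N₂⁺ > cyclohexyl–ONs > cyclohexyl–OC(O)CF₃ > cyclohexyl–OBz

The skeletons are identical, so relative rate is governed entirely by leaving-group ability.
The more stable X⁻ (or X) is on its own — i.e. the weaker a base it is — the better a leaving group it makes.
cyclohexyl–N₂⁺ loses N₂: no meaningful conjugate acid; N₂ departs as an exceptionally stable neutral molecule
cyclohexyl–ONs loses ONs⁻: pKₐ(p-O₂NC₆H₄SO₃H) ≈ -3.5
cyclohexyl–OC(O)CF₃ loses CF₃COO⁻: pKₐ(CF₃COOH) ≈ 0.2
cyclohexyl–OBz loses PhCOO⁻: pKₐ(C₆H₅COOH) ≈ 4.2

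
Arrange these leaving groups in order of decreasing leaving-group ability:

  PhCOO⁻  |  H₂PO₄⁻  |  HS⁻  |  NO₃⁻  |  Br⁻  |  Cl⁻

Br⁻ > Cl⁻ > NO₃⁻ > H₂PO₄⁻ > PhCOO⁻ > HS⁻

A good leaving group is a weak base: the lower the pKₐ of its conjugate acid, the more readily it departs.
Br⁻: pKₐ(HBr) ≈ -9 — weak base; good leaving group
Cl⁻: pKₐ(HCl) ≈ -7 — moderately weak base
NO₃⁻: pKₐ(HNO₃) ≈ -1.3 — resonance-delocalised over three oxygens
H₂PO₄⁻: pKₐ(H₃PO₄) ≈ 2.1 — moderate base; biological leaving group after further activation
PhCOO⁻: pKₐ(C₆H₅COOH) ≈ 4.2 — aryl carboxylate
HS⁻: pKₐ(H₂S) ≈ 7 — larger and more polarisable than the oxygen analogue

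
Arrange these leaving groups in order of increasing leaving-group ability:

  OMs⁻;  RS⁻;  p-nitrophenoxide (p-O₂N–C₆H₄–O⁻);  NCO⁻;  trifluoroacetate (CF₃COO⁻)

RS⁻ < p-nitrophenoxide (p-O₂N–C₆H₄–O⁻) < NCO⁻ < trifluoroacetate (CF₃COO⁻) < OMs⁻

OMs⁻: pKₐ(CH₃SO₃H (MsOH)) ≈ -1.9 — resonance-delocalised alkanesulfonate
trifluoroacetate (CF₃COO⁻): pKₐ(CF₃COOH) ≈ 0.2 — strongly electron-withdrawing CF₃ stabilises the carboxylate
NCO⁻: pKₐ(HOCN) ≈ 3.5 — resonance between N and O
p-nitrophenoxide (p-O₂N–C₆H₄–O⁻): pKₐ(p-nitrophenol) ≈ 7.2
RS⁻: pKₐ(RSH (a thiol)) ≈ 10.5
Reversing gives the worst-to-best order requested.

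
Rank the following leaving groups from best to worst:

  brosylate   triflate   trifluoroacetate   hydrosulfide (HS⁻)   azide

A good leaving group is a weak base: the lower the pKₐ of its conjugate acid, the more readily it departs.
triflate: pKₐ(CF₃SO₃H (triflic acid)) ≈ -14
brosylate: pKₐ(p-BrC₆H₄SO₃H) ≈ -2.8
trifluoroacetate: pKₐ(CF₃COOH) ≈ 0.2
azide: pKₐ(HN₃) ≈ 4.7
hydrosulfide (HS⁻): pKₐ(H₂S) ≈ 7

triflate > brosylate > trifluoroacetate > azide > hydrosulfide (HS⁻)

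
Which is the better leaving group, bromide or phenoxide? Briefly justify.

bromide is the better leaving group.
pKₐ(HBr) ≈ -9 versus pKₐ(C₆H₅OH (phenol)) ≈ 10: bromide is the much weaker base.
Weak base; good leaving group.

bromide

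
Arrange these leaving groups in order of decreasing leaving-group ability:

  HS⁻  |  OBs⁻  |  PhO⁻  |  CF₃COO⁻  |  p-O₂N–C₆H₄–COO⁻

OBs⁻ > CF₃COO⁻ > p-O₂N–C₆H₄–COO⁻ > HS⁻ > PhO⁻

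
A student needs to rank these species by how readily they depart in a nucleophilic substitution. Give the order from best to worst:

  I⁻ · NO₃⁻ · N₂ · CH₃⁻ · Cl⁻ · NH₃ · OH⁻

N₂ > I⁻ > Cl⁻ > NO₃⁻ > NH₃ > OH⁻ > CH₃⁻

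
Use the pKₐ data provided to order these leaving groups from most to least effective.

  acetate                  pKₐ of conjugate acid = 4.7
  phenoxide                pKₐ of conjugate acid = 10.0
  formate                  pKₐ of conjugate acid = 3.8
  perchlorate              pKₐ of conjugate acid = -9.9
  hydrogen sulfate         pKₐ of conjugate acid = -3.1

Lower conjugate-acid pKₐ ⇒ weaker base ⇒ better leaving group.
Sorting by the given values: perchlorate (-9.9), hydrogen sulfate (-3.1), formate (3.8), acetate (4.7), phenoxide (10.0).

perchlorate > hydrogen sulfate > formate > acetate > phenoxide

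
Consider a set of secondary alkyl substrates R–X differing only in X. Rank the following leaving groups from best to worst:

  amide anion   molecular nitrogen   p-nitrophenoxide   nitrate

molecular nitrogen > nitrate > p-nitrophenoxide > amide anion

The more stable X⁻ (or X) is on its own — i.e. the weaker a base it is — the better a leaving group it makes.
molecular nitrogen: no meaningful conjugate acid; N₂ departs as an exceptionally stable neutral molecule
nitrate: pKₐ(HNO₃) ≈ -1.3
p-nitrophenoxide: pKₐ(p-nitrophenol) ≈ 7.2
amide anion: pKₐ(NH₃) ≈ 38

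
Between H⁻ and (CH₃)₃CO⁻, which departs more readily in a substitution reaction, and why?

(CH₃)₃CO⁻

(CH₃)₃CO⁻ is the better leaving group.
pKₐ(t-BuOH) ≈ 18 versus pKₐ(H₂) ≈ 36: (CH₃)₃CO⁻ is the much weaker base.
Bulky, strongly basic alkoxide.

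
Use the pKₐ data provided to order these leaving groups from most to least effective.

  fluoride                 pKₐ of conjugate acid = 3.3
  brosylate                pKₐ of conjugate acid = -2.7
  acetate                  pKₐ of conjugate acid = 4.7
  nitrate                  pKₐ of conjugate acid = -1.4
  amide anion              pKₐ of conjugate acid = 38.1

Lower conjugate-acid pKₐ ⇒ weaker base ⇒ better leaving group.
Sorting by the given values: brosylate (-2.7), nitrate (-1.4), fluoride (3.3), acetate (4.7), amide anion (38.1).

brosylate > nitrate > fluoride > acetate > amide anion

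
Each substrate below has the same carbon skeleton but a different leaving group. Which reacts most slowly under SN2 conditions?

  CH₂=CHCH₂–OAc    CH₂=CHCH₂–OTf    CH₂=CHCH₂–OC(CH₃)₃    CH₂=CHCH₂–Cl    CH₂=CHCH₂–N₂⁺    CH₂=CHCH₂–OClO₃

CH₂=CHCH₂–OC(CH₃)₃

Identical carbon frameworks mean the comparison reduces to leaving-group quality.
The more stable X⁻ (or X) is on its own — i.e. the weaker a base it is — the better a leaving group it makes.
CH₂=CHCH₂–N₂⁺ loses N₂: no meaningful conjugate acid; N₂ departs as an exceptionally stable neutral molecule
CH₂=CHCH₂–OTf loses OTf⁻: pKₐ(CF₃SO₃H (triflic acid)) ≈ -14
CH₂=CHCH₂–OClO₃ loses ClO₄⁻: pKₐ(HClO₄) ≈ -10
CH₂=CHCH₂–Cl loses Cl⁻: pKₐ(HCl) ≈ -7
CH₂=CHCH₂–OAc loses AcO⁻: pKₐ(CH₃COOH) ≈ 4.8
CH₂=CHCH₂–OC(CH₃)₃ loses (CH₃)₃CO⁻: pKₐ(t-BuOH) ≈ 18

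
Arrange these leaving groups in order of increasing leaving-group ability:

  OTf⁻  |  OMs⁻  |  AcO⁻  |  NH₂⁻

NH₂⁻ < AcO⁻ < OMs⁻ < OTf⁻

OTf⁻: pKₐ(CF₃SO₃H (triflic acid)) ≈ -14
OMs⁻: pKₐ(CH₃SO₃H (MsOH)) ≈ -1.9 — resonance-delocalised alkanesulfonate
AcO⁻: pKₐ(CH₃COOH) ≈ 4.8 — resonance-stabilised but still a weak base
NH₂⁻: pKₐ(NH₃) ≈ 38
Reversing gives the worst-to-best order requested.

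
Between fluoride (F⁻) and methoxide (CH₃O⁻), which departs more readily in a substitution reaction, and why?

fluoride (F⁻)

fluoride (F⁻) is the better leaving group.
pKₐ(HF) ≈ 3.2 versus pKₐ(CH₃OH) ≈ 15.5: fluoride (F⁻) is the much weaker base.
Small and strongly basic; the poor halide leaving group.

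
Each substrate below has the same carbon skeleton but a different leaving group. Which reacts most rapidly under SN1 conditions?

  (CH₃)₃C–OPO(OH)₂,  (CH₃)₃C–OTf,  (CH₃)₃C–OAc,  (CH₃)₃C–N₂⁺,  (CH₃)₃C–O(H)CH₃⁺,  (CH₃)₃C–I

With the same alkyl group throughout, only the leaving group differentiates the rates.
A good leaving group is a weak base: the lower the pKₐ of its conjugate acid, the more readily it departs.
(CH₃)₃C–N₂⁺ loses N₂: no meaningful conjugate acid; N₂ departs as an exceptionally stable neutral molecule
(CH₃)₃C–OTf loses OTf⁻: pKₐ(CF₃SO₃H (triflic acid)) ≈ -14
(CH₃)₃C–I loses I⁻: pKₐ(HI) ≈ -10
(CH₃)₃C–O(H)CH₃⁺ loses R'OH: pKₐ(R'OH₂⁺) ≈ -2.4
(CH₃)₃C–OPO(OH)₂ loses H₂PO₄⁻: pKₐ(H₃PO₄) ≈ 2.1
(CH₃)₃C–OAc loses AcO⁻: pKₐ(CH₃COOH) ≈ 4.8

(CH₃)₃C–N₂⁺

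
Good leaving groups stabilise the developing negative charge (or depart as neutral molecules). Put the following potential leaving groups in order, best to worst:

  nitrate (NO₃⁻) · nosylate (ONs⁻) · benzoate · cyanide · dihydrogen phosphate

nosylate (ONs⁻) > nitrate (NO₃⁻) > dihydrogen phosphate > benzoate > cyanide

Leaving-group ability tracks the stability of the departed species; conjugate-acid pKₐ is the usual yardstick (lower pKₐ → better LG).
nosylate (ONs⁻): pKₐ(p-O₂NC₆H₄SO₃H) ≈ -3.5
nitrate (NO₃⁻): pKₐ(HNO₃) ≈ -1.3 — resonance-delocalised over three oxygens
dihydrogen phosphate: pKₐ(H₃PO₄) ≈ 2.1 — moderate base; biological leaving group after further activation
benzoate: pKₐ(C₆H₅COOH) ≈ 4.2 — aryl carboxylate
cyanide: pKₐ(HCN) ≈ 9.2 — sp carbon stabilises the charge somewhat, but still a poor LG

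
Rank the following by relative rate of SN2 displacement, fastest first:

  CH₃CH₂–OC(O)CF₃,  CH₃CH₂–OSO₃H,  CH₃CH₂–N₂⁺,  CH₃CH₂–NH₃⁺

Same R in every case — rank the leaving groups.
Rank by basicity of the departing species: weakest base leaves most easily.
CH₃CH₂–N₂⁺ loses N₂: no meaningful conjugate acid; N₂ departs as an exceptionally stable neutral molecule
CH₃CH₂–OSO₃H loses HSO₄⁻: pKₐ(H₂SO₄) ≈ -3
CH₃CH₂–OC(O)CF₃ loses CF₃COO⁻: pKₐ(CF₃COOH) ≈ 0.2
CH₃CH₂–NH₃⁺ loses NH₃: pKₐ(NH₄⁺) ≈ 9.2

CH₃CH₂–N₂⁺ > CH₃CH₂–OSO₃H > CH₃CH₂–OC(O)CF₃ > CH₃CH₂–NH₃⁺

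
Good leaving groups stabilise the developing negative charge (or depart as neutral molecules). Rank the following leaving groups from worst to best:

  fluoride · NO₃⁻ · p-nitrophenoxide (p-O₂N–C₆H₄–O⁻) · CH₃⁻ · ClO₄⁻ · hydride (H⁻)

CH₃⁻ < hydride (H⁻) < p-nitrophenoxide (p-O₂N–C₆H₄–O⁻) < fluoride < NO₃⁻ < ClO₄⁻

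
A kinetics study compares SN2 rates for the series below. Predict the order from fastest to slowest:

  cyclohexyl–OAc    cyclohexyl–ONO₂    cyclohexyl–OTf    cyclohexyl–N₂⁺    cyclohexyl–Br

Same R in every case — rank the leaving groups.
Rank by basicity of the departing species: weakest base leaves most easily.
cyclohexyl–N₂⁺ loses N₂: no meaningful conjugate acid; N₂ departs as an exceptionally stable neutral molecule
cyclohexyl–OTf loses OTf⁻: pKₐ(CF₃SO₃H (triflic acid)) ≈ -14
cyclohexyl–Br loses Br⁻: pKₐ(HBr) ≈ -9
cyclohexyl–ONO₂ loses NO₃⁻: pKₐ(HNO₃) ≈ -1.3
cyclohexyl–OAc loses AcO⁻: pKₐ(CH₃COOH) ≈ 4.8

cyclohexyl–N₂⁺ > cyclohexyl–OTf > cyclohexyl–Br > cyclohexyl–ONO₂ > cyclohexyl–OAc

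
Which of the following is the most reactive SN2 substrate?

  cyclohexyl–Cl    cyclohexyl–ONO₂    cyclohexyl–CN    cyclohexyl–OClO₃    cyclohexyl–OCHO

Same R in every case — rank the leaving groups.
A good leaving group is a weak base: the lower the pKₐ of its conjugate acid, the more readily it departs.
cyclohexyl–OClO₃ loses ClO₄⁻: pKₐ(HClO₄) ≈ -10
cyclohexyl–Cl loses Cl⁻: pKₐ(HCl) ≈ -7
cyclohexyl–ONO₂ loses NO₃⁻: pKₐ(HNO₃) ≈ -1.3
cyclohexyl–OCHO loses HCOO⁻: pKₐ(HCOOH) ≈ 3.8
cyclohexyl–CN loses CN⁻: pKₐ(HCN) ≈ 9.2

cyclohexyl–OClO₃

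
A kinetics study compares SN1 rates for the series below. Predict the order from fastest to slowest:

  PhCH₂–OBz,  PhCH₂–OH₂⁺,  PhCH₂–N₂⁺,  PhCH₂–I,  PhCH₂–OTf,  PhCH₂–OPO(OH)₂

PhCH₂–N₂⁺ > PhCH₂–OTf > PhCH₂–I > PhCH₂–OH₂⁺ > PhCH₂–OPO(OH)₂ > PhCH₂–OBz

With the same alkyl group throughout, only the leaving group differentiates the rates.
Leaving-group ability tracks the stability of the departed species; conjugate-acid pKₐ is the usual yardstick (lower pKₐ → better LG).
PhCH₂–N₂⁺ loses N₂: no meaningful conjugate acid; N₂ departs as an exceptionally stable neutral molecule
PhCH₂–OTf loses OTf⁻: pKₐ(CF₃SO₃H (triflic acid)) ≈ -14
PhCH₂–I loses I⁻: pKₐ(HI) ≈ -10
PhCH₂–OH₂⁺ loses H₂O: pKₐ(H₃O⁺) ≈ -1.7
PhCH₂–OPO(OH)₂ loses H₂PO₄⁻: pKₐ(H₃PO₄) ≈ 2.1
PhCH₂–OBz loses PhCOO⁻: pKₐ(C₆H₅COOH) ≈ 4.2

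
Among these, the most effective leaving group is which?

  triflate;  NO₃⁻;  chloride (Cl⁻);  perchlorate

triflate

A good leaving group is a weak base: the lower the pKₐ of its conjugate acid, the more readily it departs.
triflate: pKₐ(CF₃SO₃H (triflic acid)) ≈ -14
perchlorate: pKₐ(HClO₄) ≈ -10
chloride (Cl⁻): pKₐ(HCl) ≈ -7
NO₃⁻: pKₐ(HNO₃) ≈ -1.3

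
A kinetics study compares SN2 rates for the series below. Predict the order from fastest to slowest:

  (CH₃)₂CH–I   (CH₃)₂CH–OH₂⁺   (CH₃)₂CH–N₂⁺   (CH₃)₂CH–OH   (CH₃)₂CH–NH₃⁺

(CH₃)₂CH–N₂⁺ > (CH₃)₂CH–I > (CH₃)₂CH–OH₂⁺ > (CH₃)₂CH–NH₃⁺ > (CH₃)₂CH–OH

With the same alkyl group throughout, only the leaving group differentiates the rates.
A good leaving group is a weak base: the lower the pKₐ of its conjugate acid, the more readily it departs.
(CH₃)₂CH–N₂⁺ loses N₂: no meaningful conjugate acid; N₂ departs as an exceptionally stable neutral molecule
(CH₃)₂CH–I loses I⁻: pKₐ(HI) ≈ -10
(CH₃)₂CH–OH₂⁺ loses H₂O: pKₐ(H₃O⁺) ≈ -1.7
(CH₃)₂CH–NH₃⁺ loses NH₃: pKₐ(NH₄⁺) ≈ 9.2
(CH₃)₂CH–OH loses OH⁻: pKₐ(H₂O) ≈ 15.7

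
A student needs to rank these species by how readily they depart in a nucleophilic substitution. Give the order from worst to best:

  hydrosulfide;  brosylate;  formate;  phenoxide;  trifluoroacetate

brosylate: pKₐ(p-BrC₆H₄SO₃H) ≈ -2.8 — arenesulfonate with a p-bromo substituent
trifluoroacetate: pKₐ(CF₃COOH) ≈ 0.2
formate: pKₐ(HCOOH) ≈ 3.8
hydrosulfide: pKₐ(H₂S) ≈ 7 — larger and more polarisable than the oxygen analogue
phenoxide: pKₐ(C₆H₅OH (phenol)) ≈ 10 — resonance into the ring helps, but still a poor LG
Reversing gives the worst-to-best order requested.

phenoxide < hydrosulfide < formate < trifluoroacetate < brosylate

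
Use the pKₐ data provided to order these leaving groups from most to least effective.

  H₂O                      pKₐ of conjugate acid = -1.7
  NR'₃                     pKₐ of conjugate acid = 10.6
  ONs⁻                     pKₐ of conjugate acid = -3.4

Lower conjugate-acid pKₐ ⇒ weaker base ⇒ better leaving group.
Sorting by the given values: ONs⁻ (-3.4), H₂O (-1.7), NR'₃ (10.6).

ONs⁻ > H₂O > NR'₃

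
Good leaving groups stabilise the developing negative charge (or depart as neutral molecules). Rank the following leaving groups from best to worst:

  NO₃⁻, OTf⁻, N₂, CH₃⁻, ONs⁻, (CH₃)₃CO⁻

Leaving-group ability tracks the stability of the departed species; conjugate-acid pKₐ is the usual yardstick (lower pKₐ → better LG).
N₂: no meaningful conjugate acid; N₂ departs as an exceptionally stable neutral molecule
OTf⁻: pKₐ(CF₃SO₃H (triflic acid)) ≈ -14
ONs⁻: pKₐ(p-O₂NC₆H₄SO₃H) ≈ -3.5
NO₃⁻: pKₐ(HNO₃) ≈ -1.3
(CH₃)₃CO⁻: pKₐ(t-BuOH) ≈ 18
CH₃⁻: pKₐ(CH₄) ≈ 48

N₂ > OTf⁻ > ONs⁻ > NO₃⁻ > (CH₃)₃CO⁻ > CH₃⁻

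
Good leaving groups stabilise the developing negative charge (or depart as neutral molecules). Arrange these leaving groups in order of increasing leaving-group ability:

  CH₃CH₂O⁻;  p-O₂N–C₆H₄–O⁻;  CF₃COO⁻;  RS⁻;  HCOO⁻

CH₃CH₂O⁻ < RS⁻ < p-O₂N–C₆H₄–O⁻ < HCOO⁻ < CF₃COO⁻

The more stable X⁻ (or X) is on its own — i.e. the weaker a base it is — the better a leaving group it makes.
CF₃COO⁻: pKₐ(CF₃COOH) ≈ 0.2
HCOO⁻: pKₐ(HCOOH) ≈ 3.8
p-O₂N–C₆H₄–O⁻: pKₐ(p-nitrophenol) ≈ 7.2
RS⁻: pKₐ(RSH (a thiol)) ≈ 10.5
CH₃CH₂O⁻: pKₐ(CH₃CH₂OH) ≈ 16
The question asks for worst first, so the sequence is read in increasing leaving-group ability.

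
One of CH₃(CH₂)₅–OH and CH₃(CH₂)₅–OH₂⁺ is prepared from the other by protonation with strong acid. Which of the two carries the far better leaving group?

CH₃(CH₂)₅–OH₂⁺

From CH₃(CH₂)₅–OH the departing group would be OH⁻ (pKₐ(H₂O) ≈ 15.7). Strong base; essentially never leaves without prior activation.
From CH₃(CH₂)₅–OH₂⁺ the leaving group is H₂O (pKₐ(H₃O⁺) ≈ -1.7). Neutral; leaves from a protonated alcohol (R–OH₂⁺).
Protonation with strong acid works by converting the leaving group from hydroxide to neutral water, making CH₃(CH₂)₅–OH₂⁺ enormously more reactive.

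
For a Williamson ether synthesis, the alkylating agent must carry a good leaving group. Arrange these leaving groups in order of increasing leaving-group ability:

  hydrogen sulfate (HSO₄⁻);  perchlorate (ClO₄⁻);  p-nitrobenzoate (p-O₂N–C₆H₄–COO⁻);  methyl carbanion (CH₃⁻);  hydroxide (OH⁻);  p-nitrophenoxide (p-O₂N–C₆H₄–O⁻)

The more stable X⁻ (or X) is on its own — i.e. the weaker a base it is — the better a leaving group it makes.
perchlorate (ClO₄⁻): pKₐ(HClO₄) ≈ -10
hydrogen sulfate (HSO₄⁻): pKₐ(H₂SO₄) ≈ -3
p-nitrobenzoate (p-O₂N–C₆H₄–COO⁻): pKₐ(p-nitrobenzoic acid) ≈ 3.4
p-nitrophenoxide (p-O₂N–C₆H₄–O⁻): pKₐ(p-nitrophenol) ≈ 7.2
hydroxide (OH⁻): pKₐ(H₂O) ≈ 15.7
methyl carbanion (CH₃⁻): pKₐ(CH₄) ≈ 48
Reversing gives the worst-to-best order requested.

methyl carbanion (CH₃⁻) < hydroxide (OH⁻) < p-nitrophenoxide (p-O₂N–C₆H₄–O⁻) < p-nitrobenzoate (p-O₂N–C₆H₄–COO⁻) < hydrogen sulfate (HSO₄⁻) < perchlorate (ClO₄⁻)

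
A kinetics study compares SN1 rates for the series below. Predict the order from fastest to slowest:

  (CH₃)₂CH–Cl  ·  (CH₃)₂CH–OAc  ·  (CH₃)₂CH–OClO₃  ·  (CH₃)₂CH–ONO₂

Identical carbon frameworks mean the comparison reduces to leaving-group quality.
Rank by basicity of the departing species: weakest base leaves most easily.
(CH₃)₂CH–OClO₃ loses ClO₄⁻: pKₐ(HClO₄) ≈ -10
(CH₃)₂CH–Cl loses Cl⁻: pKₐ(HCl) ≈ -7
(CH₃)₂CH–ONO₂ loses NO₃⁻: pKₐ(HNO₃) ≈ -1.3
(CH₃)₂CH–OAc loses AcO⁻: pKₐ(CH₃COOH) ≈ 4.8

(CH₃)₂CH–OClO₃ > (CH₃)₂CH–Cl > (CH₃)₂CH–ONO₂ > (CH₃)₂CH–OAc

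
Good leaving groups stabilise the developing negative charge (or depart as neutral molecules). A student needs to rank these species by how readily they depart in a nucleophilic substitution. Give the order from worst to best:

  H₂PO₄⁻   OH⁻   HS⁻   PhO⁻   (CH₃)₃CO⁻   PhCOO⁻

(CH₃)₃CO⁻ < OH⁻ < PhO⁻ < HS⁻ < PhCOO⁻ < H₂PO₄⁻

Leaving-group ability tracks the stability of the departed species; conjugate-acid pKₐ is the usual yardstick (lower pKₐ → better LG).
H₂PO₄⁻: pKₐ(H₃PO₄) ≈ 2.1 — moderate base; biological leaving group after further activation
PhCOO⁻: pKₐ(C₆H₅COOH) ≈ 4.2
HS⁻: pKₐ(H₂S) ≈ 7
PhO⁻: pKₐ(C₆H₅OH (phenol)) ≈ 10
OH⁻: pKₐ(H₂O) ≈ 15.7 — strong base; essentially never leaves without prior activation
(CH₃)₃CO⁻: pKₐ(t-BuOH) ≈ 18 — bulky, strongly basic alkoxide
Listed from poorest to best leaving group as asked.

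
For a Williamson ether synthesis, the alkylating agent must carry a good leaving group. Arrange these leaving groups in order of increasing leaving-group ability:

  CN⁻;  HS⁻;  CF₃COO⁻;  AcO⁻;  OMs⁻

Leaving-group ability tracks the stability of the departed species; conjugate-acid pKₐ is the usual yardstick (lower pKₐ → better LG).
OMs⁻: pKₐ(CH₃SO₃H (MsOH)) ≈ -1.9
CF₃COO⁻: pKₐ(CF₃COOH) ≈ 0.2
AcO⁻: pKₐ(CH₃COOH) ≈ 4.8
HS⁻: pKₐ(H₂S) ≈ 7
CN⁻: pKₐ(HCN) ≈ 9.2
The question asks for worst first, so the sequence is read in increasing leaving-group ability.

CN⁻ < HS⁻ < AcO⁻ < CF₃COO⁻ < OMs⁻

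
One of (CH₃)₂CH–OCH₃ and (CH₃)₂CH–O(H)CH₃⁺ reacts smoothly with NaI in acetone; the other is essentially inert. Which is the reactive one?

(CH₃)₂CH–O(H)CH₃⁺

From (CH₃)₂CH–OCH₃ the departing group would be CH₃O⁻ (pKₐ(CH₃OH) ≈ 15.5). Strong base; alkoxides do not leave unassisted.
From (CH₃)₂CH–O(H)CH₃⁺ the leaving group is R'OH (pKₐ(R'OH₂⁺) ≈ -2.4). Neutral; leaves from a protonated ether (an oxonium ion, R–O(H)R'⁺).
(In practice (CH₃)₂CH–O(H)CH₃⁺ is made from (CH₃)₂CH–OCH₃ by protonation with concentrated HI, allowing neutral methanol, rather than methoxide, to depart.)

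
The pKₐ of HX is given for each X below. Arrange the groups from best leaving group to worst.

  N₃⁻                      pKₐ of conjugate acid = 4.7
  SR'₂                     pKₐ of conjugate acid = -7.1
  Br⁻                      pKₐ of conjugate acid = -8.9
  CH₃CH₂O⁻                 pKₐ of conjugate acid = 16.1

Br⁻ > SR'₂ > N₃⁻ > CH₃CH₂O⁻

Lower conjugate-acid pKₐ ⇒ weaker base ⇒ better leaving group.
Sorting by the given values: Br⁻ (-8.9), SR'₂ (-7.1), N₃⁻ (4.7), CH₃CH₂O⁻ (16.1).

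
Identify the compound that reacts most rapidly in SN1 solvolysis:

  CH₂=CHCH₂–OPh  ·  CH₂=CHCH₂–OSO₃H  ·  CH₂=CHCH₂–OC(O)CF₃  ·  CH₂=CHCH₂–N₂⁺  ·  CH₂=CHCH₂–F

CH₂=CHCH₂–N₂⁺

Same R in every case — rank the leaving groups.
A good leaving group is a weak base: the lower the pKₐ of its conjugate acid, the more readily it departs.
CH₂=CHCH₂–N₂⁺ loses N₂: no meaningful conjugate acid; N₂ departs as an exceptionally stable neutral molecule
CH₂=CHCH₂–OSO₃H loses HSO₄⁻: pKₐ(H₂SO₄) ≈ -3
CH₂=CHCH₂–OC(O)CF₃ loses CF₃COO⁻: pKₐ(CF₃COOH) ≈ 0.2
CH₂=CHCH₂–F loses F⁻: pKₐ(HF) ≈ 3.2
CH₂=CHCH₂–OPh loses PhO⁻: pKₐ(C₆H₅OH (phenol)) ≈ 10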